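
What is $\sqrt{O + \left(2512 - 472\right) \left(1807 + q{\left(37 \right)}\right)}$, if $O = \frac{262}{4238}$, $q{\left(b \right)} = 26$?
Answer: $\frac{\sqrt{16790149108109}}{2119} \approx 1933.7$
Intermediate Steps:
$O = \frac{131}{2119}$ ($O = 262 \cdot \frac{1}{4238} = \frac{131}{2119} \approx 0.061822$)
$\sqrt{O + \left(2512 - 472\right) \left(1807 + q{\left(37 \right)}\right)} = \sqrt{\frac{131}{2119} + \left(2512 - 472\right) \left(1807 + 26\right)} = \sqrt{\frac{131}{2119} + 2040 \cdot 1833} = \sqrt{\frac{131}{2119} + 3739320} = \sqrt{\frac{7923619211}{2119}} = \frac{\sqrt{16790149108109}}{2119}$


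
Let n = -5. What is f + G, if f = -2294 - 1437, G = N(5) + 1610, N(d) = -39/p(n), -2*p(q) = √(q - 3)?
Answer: -2121 - 39*I*√2/2 ≈ -2121.0 - 27.577*I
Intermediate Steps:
p(q) = -√(-3 + q)/2 (p(q) = -√(q - 3)/2 = -√(-3 + q)/2)
N(d) = -39*I*√2/2 (N(d) = -39*(-2/√(-3 - 5)) = -39*I*√2/2)
G = 1610 - 39*I*√2/2 (G = -39*I*√2/2 + 1610 = 1610 - 39*I*√2/2 ≈ 1610.0 - 27.577*I)
f = -3731
f + G = -3731 + (1610 - 39*I*√2/2) = -2121 - 39*I*√2/2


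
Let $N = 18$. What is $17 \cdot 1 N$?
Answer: $306$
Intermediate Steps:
$17 \cdot 1 N = 17 \cdot 1 \cdot 18 = 17 \cdot 18 = 306$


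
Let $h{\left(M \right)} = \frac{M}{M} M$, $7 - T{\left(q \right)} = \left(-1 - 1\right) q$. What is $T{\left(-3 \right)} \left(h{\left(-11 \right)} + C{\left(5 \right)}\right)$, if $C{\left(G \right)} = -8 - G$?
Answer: $-24$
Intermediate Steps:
$T{\left(q \right)} = 7 + 2 q$ ($T{\left(q \right)} = 7 - \left(-1 - 1\right) q = 7 - - 2 q = 7 + 2 q$)
$h{\left(M \right)} = M$ ($h{\left(M \right)} = 1 M = M$)
$T{\left(-3 \right)} \left(h{\left(-11 \right)} + C{\left(5 \right)}\right) = \left(7 + 2 \left(-3\right)\right) \left(-11 - 13\right) = \left(7 - 6\right) \left(-11 - 13\right) = 1 \left(-11 - 13\right) = 1 \left(-24\right) = -24$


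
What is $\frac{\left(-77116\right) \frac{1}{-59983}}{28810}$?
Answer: $\frac{38558}{864055115} \approx 4.4624 \cdot 10^{-5}$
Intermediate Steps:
$\frac{\left(-77116\right) \frac{1}{-59983}}{28810} = \left(-77116\right) \left(- \frac{1}{59983}\right) \frac{1}{28810} = \frac{77116}{59983} \cdot \frac{1}{28810} = \frac{38558}{864055115}$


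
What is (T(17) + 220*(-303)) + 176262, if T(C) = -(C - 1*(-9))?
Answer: 109576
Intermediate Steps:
T(C) = -9 - C (T(C) = -(C + 9) = -(9 + C) = -9 - C)
(T(17) + 220*(-303)) + 176262 = ((-9 - 1*17) + 220*(-303)) + 176262 = ((-9 - 17) - 66660) + 176262 = (-26 - 66660) + 176262 = -66686 + 176262 = 109576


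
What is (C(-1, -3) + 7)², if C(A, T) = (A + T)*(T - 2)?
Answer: 729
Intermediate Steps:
C(A, T) = (-2 + T)*(A + T) (C(A, T) = (A + T)*(-2 + T) = (-2 + T)*(A + T))
(C(-1, -3) + 7)² = (((-3)² - 2*(-1) - 2*(-3) - 1*(-3)) + 7)² = ((9 + 2 + 6 + 3) + 7)² = (20 + 7)² = 27² = 729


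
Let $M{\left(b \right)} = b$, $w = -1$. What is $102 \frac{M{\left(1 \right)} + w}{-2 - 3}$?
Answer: $0$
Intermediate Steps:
$102 \frac{M{\left(1 \right)} + w}{-2 - 3} = 102 \frac{1 - 1}{-2 - 3} = 102 \frac{0}{-5} = 102 \cdot 0 \left(- \frac{1}{5}\right) = 102 \cdot 0 = 0$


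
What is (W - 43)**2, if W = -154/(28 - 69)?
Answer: 2588881/1681 ≈ 1540.1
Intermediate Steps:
W = 154/41 (W = -154/(-41) = -154*(-1/41) = 154/41 ≈ 3.7561)
(W - 43)**2 = (154/41 - 43)**2 = (-1609/41)**2 = 2588881/1681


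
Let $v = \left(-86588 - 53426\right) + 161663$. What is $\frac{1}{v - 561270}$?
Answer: $- \frac{1}{539621} \approx -1.8532 \cdot 10^{-6}$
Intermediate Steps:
$v = 21649$ ($v = -140014 + 161663 = 21649$)
$\frac{1}{v - 561270} = \frac{1}{21649 - 561270} = \frac{1}{-539621} = - \frac{1}{539621}$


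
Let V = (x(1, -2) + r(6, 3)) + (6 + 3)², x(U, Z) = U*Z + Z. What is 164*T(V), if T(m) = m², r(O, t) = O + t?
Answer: 1212944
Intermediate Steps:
x(U, Z) = Z + U*Z
V = 86 (V = (-2*(1 + 1) + (6 + 3)) + (6 + 3)² = (-2*2 + 9) + 9² = (-4 + 9) + 81 = 5 + 81 = 86)
164*T(V) = 164*86² = 164*7396 = 1212944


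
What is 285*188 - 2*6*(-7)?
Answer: 53664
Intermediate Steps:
285*188 - 2*6*(-7) = 53580 - 12*(-7) = 53580 + 84 = 53664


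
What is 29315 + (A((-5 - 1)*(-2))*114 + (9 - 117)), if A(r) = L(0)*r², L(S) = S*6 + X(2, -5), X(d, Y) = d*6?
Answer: 226199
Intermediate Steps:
X(d, Y) = 6*d
L(S) = 12 + 6*S (L(S) = S*6 + 6*2 = 6*S + 12 = 12 + 6*S)
A(r) = 12*r² (A(r) = (12 + 6*0)*r² = (12 + 0)*r² = 12*r²)
29315 + (A((-5 - 1)*(-2))*114 + (9 - 117)) = 29315 + ((12*((-5 - 1)*(-2))²)*114 + (9 - 117)) = 29315 + ((12*(-6*(-2))²)*114 - 108) = 29315 + ((12*12²)*114 - 108) = 29315 + ((12*144)*114 - 108) = 29315 + (1728*114 - 108) = 29315 + (196992 - 108) = 29315 + 196884 = 226199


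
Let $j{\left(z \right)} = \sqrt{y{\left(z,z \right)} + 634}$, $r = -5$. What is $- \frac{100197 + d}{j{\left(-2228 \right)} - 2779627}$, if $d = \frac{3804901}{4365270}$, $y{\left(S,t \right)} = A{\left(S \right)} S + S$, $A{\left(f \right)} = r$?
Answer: $\frac{1215783174638347057}{33727500187517182410} + \frac{437390763091 \sqrt{9546}}{33727500187517182410} \approx 0.036049$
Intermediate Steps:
$A{\left(f \right)} = -5$
$y{\left(S,t \right)} = - 4 S$ ($y{\left(S,t \right)} = - 5 S + S = - 4 S$)
$d = \frac{3804901}{4365270}$ ($d = 3804901 \cdot \frac{1}{4365270} = \frac{3804901}{4365270} \approx 0.87163$)
$j{\left(z \right)} = \sqrt{634 - 4 z}$ ($j{\left(z \right)} = \sqrt{- 4 z + 634} = \sqrt{634 - 4 z}$)
$- \frac{100197 + d}{j{\left(-2228 \right)} - 2779627} = - \frac{100197 + \frac{3804901}{4365270}}{\sqrt{634 - -8912} - 2779627} = - \frac{437390763091}{4365270 \left(\sqrt{634 + 8912} - 2779627\right)} = - \frac{437390763091}{4365270 \left(\sqrt{9546} - 2779627\right)} = - \frac{437390763091}{4365270 \left(-2779627 + \sqrt{9546}\right)}$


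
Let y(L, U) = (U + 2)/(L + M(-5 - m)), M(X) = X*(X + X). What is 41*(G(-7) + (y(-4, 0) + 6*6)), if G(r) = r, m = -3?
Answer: 2419/2 ≈ 1209.5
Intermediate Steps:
M(X) = 2*X**2 (M(X) = X*(2*X) = 2*X**2)
y(L, U) = (2 + U)/(8 + L) (y(L, U) = (U + 2)/(L + 2*(-5 - 1*(-3))**2) = (2 + U)/(L + 2*(-5 + 3)**2) = (2 + U)/(L + 2*(-2)**2) = (2 + U)/(L + 2*4) = (2 + U)/(L + 8) = (2 + U)/(8 + L))
41*(G(-7) + (y(-4, 0) + 6*6)) = 41*(-7 + ((2 + 0)/(8 - 4) + 6*6)) = 41*(-7 + (2/4 + 36)) = 41*(-7 + ((1/4)*2 + 36)) = 41*(-7 + (1/2 + 36)) = 41*(-7 + 73/2) = 41*(59/2) = 2419/2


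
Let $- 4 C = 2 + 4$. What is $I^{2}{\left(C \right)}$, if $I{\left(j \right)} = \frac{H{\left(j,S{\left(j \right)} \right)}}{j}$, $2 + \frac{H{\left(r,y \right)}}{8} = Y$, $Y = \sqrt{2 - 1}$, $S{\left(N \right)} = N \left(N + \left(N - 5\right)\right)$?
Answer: $\frac{256}{9} \approx 28.444$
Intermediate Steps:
$S{\left(N \right)} = N \left(-5 + 2 N\right)$ ($S{\left(N \right)} = N \left(N + \left(N - 5\right)\right) = N \left(N + \left(-5 + N\right)\right) = N \left(-5 + 2 N\right)$)
$Y = 1$ ($Y = \sqrt{1} = 1$)
$H{\left(r,y \right)} = -8$ ($H{\left(r,y \right)} = -16 + 8 \cdot 1 = -16 + 8 = -8$)
$C = - \frac{3}{2}$ ($C = - \frac{2 + 4}{4} = \left(- \frac{1}{4}\right) 6 = - \frac{3}{2} \approx -1.5$)
$I{\left(j \right)} = - \frac{8}{j}$
$I^{2}{\left(C \right)} = \left(- \frac{8}{- \frac{3}{2}}\right)^{2} = \left(\left(-8\right) \left(- \frac{2}{3}\right)\right)^{2} = \left(\frac{16}{3}\right)^{2} = \frac{256}{9}$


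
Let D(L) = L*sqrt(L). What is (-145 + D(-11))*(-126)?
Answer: 18270 + 1386*I*sqrt(11) ≈ 18270.0 + 4596.8*I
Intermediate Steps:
D(L) = L**(3/2)
(-145 + D(-11))*(-126) = (-145 + (-11)**(3/2))*(-126) = (-145 - 11*I*sqrt(11))*(-126) = 18270 + 1386*I*sqrt(11)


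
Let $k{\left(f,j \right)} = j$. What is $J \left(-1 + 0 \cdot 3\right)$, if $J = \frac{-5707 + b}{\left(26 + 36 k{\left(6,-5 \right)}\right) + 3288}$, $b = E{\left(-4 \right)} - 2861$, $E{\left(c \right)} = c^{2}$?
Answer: $\frac{4276}{1567} \approx 2.7288$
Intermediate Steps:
$b = -2845$ ($b = \left(-4\right)^{2} - 2861 = 16 - 2861 = -2845$)
$J = - \frac{4276}{1567}$ ($J = \frac{-5707 - 2845}{\left(26 + 36 \left(-5\right)\right) + 3288} = - \frac{8552}{\left(26 - 180\right) + 3288} = - \frac{8552}{-154 + 3288} = - \frac{8552}{3134} = \left(-8552\right) \frac{1}{3134} = - \frac{4276}{1567} \approx -2.7288$)
$J \left(-1 + 0 \cdot 3\right) = - \frac{4276 \left(-1 + 0 \cdot 3\right)}{1567} = - \frac{4276 \left(-1 + 0\right)}{1567} = \left(- \frac{4276}{1567}\right) \left(-1\right) = \frac{4276}{1567}$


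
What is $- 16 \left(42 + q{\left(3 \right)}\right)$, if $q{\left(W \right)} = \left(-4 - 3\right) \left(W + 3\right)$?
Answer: $0$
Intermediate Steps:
$q{\left(W \right)} = -21 - 7 W$ ($q{\left(W \right)} = - 7 \left(3 + W\right) = -21 - 7 W$)
$- 16 \left(42 + q{\left(3 \right)}\right) = - 16 \left(42 - 42\right) = \left(-16\right) 0 = 0$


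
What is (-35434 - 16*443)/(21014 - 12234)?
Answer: -21261/4390 ≈ -4.8431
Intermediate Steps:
(-35434 - 16*443)/(21014 - 12234) = (-35434 - 7088)/8780 = -42522*1/8780 = -21261/4390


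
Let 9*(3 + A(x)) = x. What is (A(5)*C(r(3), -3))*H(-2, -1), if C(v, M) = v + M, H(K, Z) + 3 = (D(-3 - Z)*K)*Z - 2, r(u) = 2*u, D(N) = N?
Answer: 66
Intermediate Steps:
H(K, Z) = -5 + K*Z*(-3 - Z) (H(K, Z) = -3 + (((-3 - Z)*K)*Z - 2) = -3 + ((K*(-3 - Z))*Z - 2) = -3 + (K*Z*(-3 - Z) - 2) = -3 + (-2 + K*Z*(-3 - Z)) = -5 + K*Z*(-3 - Z))
A(x) = -3 + x/9
C(v, M) = M + v
(A(5)*C(r(3), -3))*H(-2, -1) = ((-3 + (⅑)*5)*(-3 + 2*3))*(-5 - 1*(-2)*(-1)*(3 - 1)) = ((-3 + 5/9)*(-3 + 6))*(-5 - 1*(-2)*(-1)*2) = (-22/9*3)*(-5 - 4) = -22/3*(-9) = 66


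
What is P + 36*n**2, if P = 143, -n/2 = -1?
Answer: 287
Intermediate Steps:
n = 2 (n = -2*(-1) = 2)
P + 36*n**2 = 143 + 36*2**2 = 143 + 36*4 = 143 + 144 = 287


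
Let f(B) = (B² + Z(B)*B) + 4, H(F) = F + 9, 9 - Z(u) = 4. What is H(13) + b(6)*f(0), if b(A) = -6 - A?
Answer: -26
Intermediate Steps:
Z(u) = 5 (Z(u) = 9 - 1*4 = 9 - 4 = 5)
H(F) = 9 + F
f(B) = 4 + B² + 5*B (f(B) = (B² + 5*B) + 4 = 4 + B² + 5*B)
H(13) + b(6)*f(0) = (9 + 13) + (-6 - 1*6)*(4 + 0² + 5*0) = 22 + (-6 - 6)*(4 + 0 + 0) = 22 - 12*4 = 22 - 48 = -26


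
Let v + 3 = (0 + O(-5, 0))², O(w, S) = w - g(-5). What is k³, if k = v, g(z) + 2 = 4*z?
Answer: 23393656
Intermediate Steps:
g(z) = -2 + 4*z
O(w, S) = 22 + w (O(w, S) = w - (-2 + 4*(-5)) = w - (-2 - 20) = w - 1*(-22) = w + 22 = 22 + w)
v = 286 (v = -3 + (0 + (22 - 5))² = -3 + (0 + 17)² = -3 + 17² = -3 + 289 = 286)
k = 286
k³ = 286³ = 23393656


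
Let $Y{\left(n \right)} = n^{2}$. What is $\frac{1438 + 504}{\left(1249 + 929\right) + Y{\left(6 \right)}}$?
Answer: $\frac{971}{1107} \approx 0.87715$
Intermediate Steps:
$\frac{1438 + 504}{\left(1249 + 929\right) + Y{\left(6 \right)}} = \frac{1438 + 504}{\left(1249 + 929\right) + 6^{2}} = \frac{1942}{2178 + 36} = \frac{1942}{2214} = 1942 \cdot \frac{1}{2214} = \frac{971}{1107}$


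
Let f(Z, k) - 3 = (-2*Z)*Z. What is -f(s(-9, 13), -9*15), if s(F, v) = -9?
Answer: 159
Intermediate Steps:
f(Z, k) = 3 - 2*Z² (f(Z, k) = 3 + (-2*Z)*Z = 3 - 2*Z²)
-f(s(-9, 13), -9*15) = -(3 - 2*(-9)²) = -(3 - 2*81) = -(3 - 162) = -1*(-159) = 159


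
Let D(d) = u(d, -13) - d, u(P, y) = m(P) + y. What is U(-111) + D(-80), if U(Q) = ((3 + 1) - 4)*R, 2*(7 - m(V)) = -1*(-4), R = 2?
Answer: 72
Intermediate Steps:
m(V) = 5 (m(V) = 7 - (-1)*(-4)/2 = 7 - 1/2*4 = 7 - 2 = 5)
U(Q) = 0 (U(Q) = ((3 + 1) - 4)*2 = (4 - 4)*2 = 0*2 = 0)
u(P, y) = 5 + y
D(d) = -8 - d (D(d) = (5 - 13) - d = -8 - d)
U(-111) + D(-80) = 0 + (-8 - 1*(-80)) = 0 + (-8 + 80) = 0 + 72 = 72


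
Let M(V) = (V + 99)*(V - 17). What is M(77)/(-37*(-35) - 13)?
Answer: 5280/641 ≈ 8.2371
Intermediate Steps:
M(V) = (-17 + V)*(99 + V) (M(V) = (99 + V)*(-17 + V) = (-17 + V)*(99 + V))
M(77)/(-37*(-35) - 13) = (-1683 + 77² + 82*77)/(-37*(-35) - 13) = (-1683 + 5929 + 6314)/(1295 - 13) = 10560/1282 = 10560*(1/1282) = 5280/641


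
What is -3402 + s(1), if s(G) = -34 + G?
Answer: -3435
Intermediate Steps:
-3402 + s(1) = -3402 + (-34 + 1) = -3402 - 33 = -3435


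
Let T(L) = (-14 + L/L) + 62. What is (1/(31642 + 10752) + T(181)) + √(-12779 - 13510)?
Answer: 2077307/42394 + 3*I*√2921 ≈ 49.0 + 162.14*I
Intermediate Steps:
T(L) = 49 (T(L) = (-14 + 1) + 62 = -13 + 62 = 49)
(1/(31642 + 10752) + T(181)) + √(-12779 - 13510) = (1/(31642 + 10752) + 49) + √(-12779 - 13510) = (1/42394 + 49) + √(-26289) = (1/42394 + 49) + 3*I*√2921 = 2077307/42394 + 3*I*√2921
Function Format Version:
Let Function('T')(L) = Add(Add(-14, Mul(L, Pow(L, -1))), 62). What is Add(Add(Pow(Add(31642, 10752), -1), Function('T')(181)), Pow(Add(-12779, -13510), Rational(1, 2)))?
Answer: Add(Rational(2077307, 42394), Mul(3, I, Pow(2921, Rational(1, 2)))) ≈ Add(49.000, Mul(162.14, I))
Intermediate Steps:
Function('T')(L) = 49 (Function('T')(L) = Add(Add(-14, 1), 62) = Add(-13, 62) = 49)
Add(Add(Pow(Add(31642, 10752), -1), Function('T')(181)), Pow(Add(-12779, -13510), Rational(1, 2))) = Add(Add(Pow(Add(31642, 10752), -1), 49), Pow(Add(-12779, -13510), Rational(1, 2))) = Add(Add(Pow(42394, -1), 49), Pow(-26289, Rational(1, 2))) = Add(Add(Rational(1, 42394), 49), Mul(3, I, Pow(2921, Rational(1, 2)))) = Add(Rational(2077307, 42394), Mul(3, I, Pow(2921, Rational(1, 2))))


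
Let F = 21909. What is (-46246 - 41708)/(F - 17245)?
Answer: -43977/2332 ≈ -18.858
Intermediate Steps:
(-46246 - 41708)/(F - 17245) = (-46246 - 41708)/(21909 - 17245) = -87954/4664 = -87954*1/4664 = -43977/2332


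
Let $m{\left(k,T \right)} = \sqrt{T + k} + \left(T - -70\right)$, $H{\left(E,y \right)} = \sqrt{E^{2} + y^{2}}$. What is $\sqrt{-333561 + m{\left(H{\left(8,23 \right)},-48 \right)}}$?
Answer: $\sqrt{-333539 + \sqrt{-48 + \sqrt{593}}} \approx 0.004 + 577.53 i$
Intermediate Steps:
$m{\left(k,T \right)} = 70 + T + \sqrt{T + k}$ ($m{\left(k,T \right)} = \sqrt{T + k} + \left(T + 70\right) = \sqrt{T + k} + \left(70 + T\right) = 70 + T + \sqrt{T + k}$)
$\sqrt{-333561 + m{\left(H{\left(8,23 \right)},-48 \right)}} = \sqrt{-333561 + \left(70 - 48 + \sqrt{-48 + \sqrt{8^{2} + 23^{2}}}\right)} = \sqrt{-333561 + \left(70 - 48 + \sqrt{-48 + \sqrt{64 + 529}}\right)} = \sqrt{-333561 + \left(70 - 48 + \sqrt{-48 + \sqrt{593}}\right)} = \sqrt{-333561 + \left(22 + \sqrt{-48 + \sqrt{593}}\right)} = \sqrt{-333539 + \sqrt{-48 + \sqrt{593}}}$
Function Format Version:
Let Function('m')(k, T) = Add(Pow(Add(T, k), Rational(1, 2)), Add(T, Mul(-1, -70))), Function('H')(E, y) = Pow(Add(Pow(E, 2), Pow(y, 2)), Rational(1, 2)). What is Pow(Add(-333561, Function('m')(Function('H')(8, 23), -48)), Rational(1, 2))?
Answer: Pow(Add(-333539, Pow(Add(-48, Pow(593, Rational(1, 2))), Rational(1, 2))), Rational(1, 2)) ≈ Add(0.004, Mul(577.53, I))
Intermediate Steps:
Function('m')(k, T) = Add(70, T, Pow(Add(T, k), Rational(1, 2))) (Function('m')(k, T) = Add(Pow(Add(T, k), Rational(1, 2)), Add(T, 70)) = Add(Pow(Add(T, k), Rational(1, 2)), Add(70, T)) = Add(70, T, Pow(Add(T, k), Rational(1, 2))))
Pow(Add(-333561, Function('m')(Function('H')(8, 23), -48)), Rational(1, 2)) = Pow(Add(-333561, Add(70, -48, Pow(Add(-48, Pow(Add(Pow(8, 2), Pow(23, 2)), Rational(1, 2))), Rational(1, 2)))), Rational(1, 2)) = Pow(Add(-333561, Add(70, -48, Pow(Add(-48, Pow(Add(64, 529), Rational(1, 2))), Rational(1, 2)))), Rational(1, 2)) = Pow(Add(-333561, Add(70, -48, Pow(Add(-48, Pow(593, Rational(1, 2))), Rational(1, 2)))), Rational(1, 2)) = Pow(Add(-333561, Add(22, Pow(Add(-48, Pow(593, Rational(1, 2))), Rational(1, 2)))), Rational(1, 2)) = Pow(Add(-333539, Pow(Add(-48, Pow(593, Rational(1, 2))), Rational(1, 2))), Rational(1, 2))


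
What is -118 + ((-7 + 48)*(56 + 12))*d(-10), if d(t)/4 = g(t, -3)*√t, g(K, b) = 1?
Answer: -118 + 11152*I*√10 ≈ -118.0 + 35266.0*I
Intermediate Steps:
d(t) = 4*√t (d(t) = 4*(1*√t) = 4*√t)
-118 + ((-7 + 48)*(56 + 12))*d(-10) = -118 + ((-7 + 48)*(56 + 12))*(4*√(-10)) = -118 + (41*68)*(4*(I*√10)) = -118 + 2788*(4*I*√10) = -118 + 11152*I*√10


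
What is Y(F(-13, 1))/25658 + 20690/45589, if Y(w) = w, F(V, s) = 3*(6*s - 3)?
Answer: 531274321/1169722562 ≈ 0.45419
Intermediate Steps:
F(V, s) = -9 + 18*s (F(V, s) = 3*(-3 + 6*s) = -9 + 18*s)
Y(F(-13, 1))/25658 + 20690/45589 = (-9 + 18*1)/25658 + 20690/45589 = (-9 + 18)*(1/25658) + 20690*(1/45589) = 9*(1/25658) + 20690/45589 = 9/25658 + 20690/45589 = 531274321/1169722562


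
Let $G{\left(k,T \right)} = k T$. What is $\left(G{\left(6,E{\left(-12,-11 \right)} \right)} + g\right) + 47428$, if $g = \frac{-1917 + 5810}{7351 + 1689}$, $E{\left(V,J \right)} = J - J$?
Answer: $\frac{428753013}{9040} \approx 47428.0$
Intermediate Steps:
$E{\left(V,J \right)} = 0$
$G{\left(k,T \right)} = T k$
$g = \frac{3893}{9040} \approx 0.43064$
$\left(G{\left(6,E{\left(-12,-11 \right)} \right)} + g\right) + 47428 = \left(0 \cdot 6 + \frac{3893}{9040}\right) + 47428 = \left(0 + \frac{3893}{9040}\right) + 47428 = \frac{3893}{9040} + 47428 = \frac{428753013}{9040}$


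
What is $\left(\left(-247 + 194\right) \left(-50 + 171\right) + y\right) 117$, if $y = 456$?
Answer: $-696969$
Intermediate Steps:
$\left(\left(-247 + 194\right) \left(-50 + 171\right) + y\right) 117 = \left(\left(-247 + 194\right) \left(-50 + 171\right) + 456\right) 117 = \left(\left(-53\right) 121 + 456\right) 117 = \left(-6413 + 456\right) 117 = \left(-5957\right) 117 = -696969$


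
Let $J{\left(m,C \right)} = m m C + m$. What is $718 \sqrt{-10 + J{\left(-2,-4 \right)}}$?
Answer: $1436 i \sqrt{7} \approx 3799.3 i$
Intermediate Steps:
$J{\left(m,C \right)} = m + C m^{2}$ ($J{\left(m,C \right)} = m^{2} C + m = C m^{2} + m = m + C m^{2}$)
$718 \sqrt{-10 + J{\left(-2,-4 \right)}} = 718 \sqrt{-10 - 2 \left(1 - -8\right)} = 718 \sqrt{-10 - 2 \left(1 + 8\right)} = 718 \sqrt{-10 - 18} = 718 \sqrt{-28} = 718 \cdot 2 i \sqrt{7} = 1436 i \sqrt{7}$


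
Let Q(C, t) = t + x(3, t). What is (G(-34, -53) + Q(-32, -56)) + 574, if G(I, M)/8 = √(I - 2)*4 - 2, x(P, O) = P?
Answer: 505 + 192*I ≈ 505.0 + 192.0*I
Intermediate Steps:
G(I, M) = -16 + 32*√(-2 + I) (G(I, M) = 8*(√(I - 2)*4 - 2) = 8*(√(-2 + I)*4 - 2) = 8*(4*√(-2 + I) - 2) = 8*(-2 + 4*√(-2 + I)) = -16 + 32*√(-2 + I))
Q(C, t) = 3 + t (Q(C, t) = t + 3 = 3 + t)
(G(-34, -53) + Q(-32, -56)) + 574 = ((-16 + 32*√(-2 - 34)) + (3 - 56)) + 574 = ((-16 + 32*√(-36)) - 53) + 574 = ((-16 + 32*(6*I)) - 53) + 574 = ((-16 + 192*I) - 53) + 574 = (-69 + 192*I) + 574 = 505 + 192*I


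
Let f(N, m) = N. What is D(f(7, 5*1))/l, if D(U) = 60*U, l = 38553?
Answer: 140/12851 ≈ 0.010894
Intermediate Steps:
D(f(7, 5*1))/l = (60*7)/38553 = 420*(1/38553) = 140/12851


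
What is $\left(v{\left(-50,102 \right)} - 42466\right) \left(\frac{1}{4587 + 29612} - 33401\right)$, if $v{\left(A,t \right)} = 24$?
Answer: $\frac{48480681628716}{34199} \approx 1.4176 \cdot 10^{9}$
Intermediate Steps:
$\left(v{\left(-50,102 \right)} - 42466\right) \left(\frac{1}{4587 + 29612} - 33401\right) = \left(24 - 42466\right) \left(\frac{1}{4587 + 29612} - 33401\right) = - 42442 \left(\frac{1}{34199} - 33401\right) = \left(-42442\right) \left(- \frac{1142280798}{34199}\right) = \frac{48480681628716}{34199}$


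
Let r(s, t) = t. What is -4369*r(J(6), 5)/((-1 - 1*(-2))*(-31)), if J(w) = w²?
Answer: 21845/31 ≈ 704.68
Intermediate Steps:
-4369*r(J(6), 5)/((-1 - 1*(-2))*(-31)) = -21845/((-1 - 1*(-2))*(-31)) = -21845/((-1 + 2)*(-31)) = -21845/(1*(-31)) = -21845/(-31) = -21845*(-1)/31 = -4369*(-5/31) = 21845/31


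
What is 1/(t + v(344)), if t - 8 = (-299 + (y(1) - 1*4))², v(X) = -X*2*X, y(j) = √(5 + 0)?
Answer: -14485/2097968632 + 303*√5/10489843160 ≈ -6.8397e-6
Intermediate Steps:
y(j) = √5
v(X) = -2*X² (v(X) = -2*X*X = -2*X²)
t = 8 + (-303 + √5)² (t = 8 + (-299 + (√5 - 1*4))² = 8 + (-299 + (√5 - 4))² = 8 + (-299 + (-4 + √5))² = 8 + (-303 + √5)² ≈ 90467.)
1/(t + v(344)) = 1/((91822 - 606*√5) - 2*344²) = 1/((91822 - 606*√5) - 2*118336) = 1/((91822 - 606*√5) - 236672) = 1/(-144850 - 606*√5)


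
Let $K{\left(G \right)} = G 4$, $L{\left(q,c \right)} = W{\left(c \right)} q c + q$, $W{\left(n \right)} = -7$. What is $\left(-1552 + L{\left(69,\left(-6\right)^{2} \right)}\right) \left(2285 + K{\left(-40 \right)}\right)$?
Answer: $-40100875$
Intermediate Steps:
$L{\left(q,c \right)} = q - 7 c q$ ($L{\left(q,c \right)} = - 7 q c + q = - 7 c q + q = q - 7 c q$)
$K{\left(G \right)} = 4 G$
$\left(-1552 + L{\left(69,\left(-6\right)^{2} \right)}\right) \left(2285 + K{\left(-40 \right)}\right) = \left(-1552 + 69 \left(1 - 7 \left(-6\right)^{2}\right)\right) \left(2285 + 4 \left(-40\right)\right) = \left(-1552 + 69 \left(1 - 252\right)\right) \left(2285 - 160\right) = \left(-1552 + 69 \left(1 - 252\right)\right) 2125 = \left(-1552 + 69 \left(-251\right)\right) 2125 = \left(-1552 - 17319\right) 2125 = \left(-18871\right) 2125 = -40100875$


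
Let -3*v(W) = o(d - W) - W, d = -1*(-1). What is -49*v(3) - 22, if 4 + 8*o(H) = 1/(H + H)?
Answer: -7649/96 ≈ -79.677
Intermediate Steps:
d = 1
o(H) = -½ + 1/(16*H) (o(H) = -½ + 1/(8*(H + H)) = -½ + 1/(8*((2*H))) = -½ + (1/(2*H))/8 = -½ + 1/(16*H))
v(W) = W/3 - (-7 + 8*W)/(48*(1 - W)) (v(W) = -((1 - 8*(1 - W))/(16*(1 - W)) - W)/3 = -((1 + (-8 + 8*W))/(16*(1 - W)) - W)/3 = -((-7 + 8*W)/(16*(1 - W)) - W)/3 = -(-W + (-7 + 8*W)/(16*(1 - W)))/3 = W/3 - (-7 + 8*W)/(48*(1 - W)))
-49*v(3) - 22 = -49*(-7 - 8*3 + 16*3²)/(48*(-1 + 3)) - 22 = -49*(-7 - 24 + 16*9)/(48*2) - 22 = -49*(-7 - 24 + 144)/(48*2) - 22 = -49*113/(48*2) - 22 = -49*113/96 - 22 = -5537/96 - 22 = -7649/96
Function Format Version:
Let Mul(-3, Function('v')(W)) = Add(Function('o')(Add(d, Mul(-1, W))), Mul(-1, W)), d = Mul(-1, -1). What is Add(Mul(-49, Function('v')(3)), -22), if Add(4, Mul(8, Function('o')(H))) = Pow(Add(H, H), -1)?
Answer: Rational(-7649, 96) ≈ -79.677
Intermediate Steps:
d = 1
Function('o')(H) = Add(Rational(-1, 2), Mul(Rational(1, 16), Pow(H, -1))) (Function('o')(H) = Add(Rational(-1, 2), Mul(Rational(1, 8), Pow(Add(H, H), -1))) = Add(Rational(-1, 2), Mul(Rational(1, 8), Pow(Mul(2, H), -1))) = Add(Rational(-1, 2), Mul(Rational(1, 8), Mul(Rational(1, 2), Pow(H, -1)))) = Add(Rational(-1, 2), Mul(Rational(1, 16), Pow(H, -1))))
Function('v')(W) = Add(Mul(Rational(1, 3), W), Mul(Rational(-1, 48), Pow(Add(1, Mul(-1, W)), -1), Add(-7, Mul(8, W)))) (Function('v')(W) = Mul(Rational(-1, 3), Add(Mul(Rational(1, 16), Pow(Add(1, Mul(-1, W)), -1), Add(1, Mul(-8, Add(1, Mul(-1, W))))), Mul(-1, W))) = Mul(Rational(-1, 3), Add(Mul(Rational(1, 16), Pow(Add(1, Mul(-1, W)), -1), Add(1, Add(-8, Mul(8, W)))), Mul(-1, W))) = Mul(Rational(-1, 3), Add(Mul(Rational(1, 16), Pow(Add(1, Mul(-1, W)), -1), Add(-7, Mul(8, W))), Mul(-1, W))) = Mul(Rational(-1, 3), Add(Mul(-1, W), Mul(Rational(1, 16), Pow(Add(1, Mul(-1, W)), -1), Add(-7, Mul(8, W))))) = Add(Mul(Rational(1, 3), W), Mul(Rational(-1, 48), Pow(Add(1, Mul(-1, W)), -1), Add(-7, Mul(8, W)))))
Add(Mul(-49, Function('v')(3)), -22) = Add(Mul(-49, Mul(Rational(1, 48), Pow(Add(-1, 3), -1), Add(-7, Mul(-8, 3), Mul(16, Pow(3, 2))))), -22) = Add(Mul(-49, Mul(Rational(1, 48), Pow(2, -1), Add(-7, -24, Mul(16, 9)))), -22) = Add(Mul(-49, Mul(Rational(1, 48), Rational(1, 2), Add(-7, -24, 144))), -22) = Add(Mul(-49, Mul(Rational(1, 48), Rational(1, 2), 113)), -22) = Add(Mul(-49, Rational(113, 96)), -22) = Add(Rational(-5537, 96), -22) = Rational(-7649, 96)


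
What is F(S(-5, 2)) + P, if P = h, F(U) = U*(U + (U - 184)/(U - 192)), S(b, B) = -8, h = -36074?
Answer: -900442/25 ≈ -36018.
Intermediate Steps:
F(U) = U*(U + (-184 + U)/(-192 + U))
P = -36074
F(S(-5, 2)) + P = -8*(-184 + (-8)² - 191*(-8))/(-192 - 8) - 36074 = -8*(-184 + 64 + 1528)/(-200) - 36074 = -8*(-1/200)*1408 - 36074 = 1408/25 - 36074 = -900442/25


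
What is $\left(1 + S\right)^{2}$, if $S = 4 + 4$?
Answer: $81$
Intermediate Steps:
$S = 8$
$\left(1 + S\right)^{2} = \left(1 + 8\right)^{2} = 9^{2} = 81$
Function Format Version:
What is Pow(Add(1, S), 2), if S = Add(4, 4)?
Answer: 81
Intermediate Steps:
S = 8
Pow(Add(1, S), 2) = Pow(Add(1, 8), 2) = Pow(9, 2) = 81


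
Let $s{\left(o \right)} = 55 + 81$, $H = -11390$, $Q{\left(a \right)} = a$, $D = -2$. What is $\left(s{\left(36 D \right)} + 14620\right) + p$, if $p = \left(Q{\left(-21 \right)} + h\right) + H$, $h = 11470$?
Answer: $14815$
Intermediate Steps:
$s{\left(o \right)} = 136$
$p = 59$ ($p = \left(-21 + 11470\right) - 11390 = 11449 - 11390 = 59$)
$\left(s{\left(36 D \right)} + 14620\right) + p = \left(136 + 14620\right) + 59 = 14756 + 59 = 14815$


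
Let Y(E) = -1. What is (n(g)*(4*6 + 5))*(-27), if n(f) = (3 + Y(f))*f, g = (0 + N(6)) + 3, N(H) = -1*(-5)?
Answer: -12528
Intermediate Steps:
N(H) = 5
g = 8 (g = (0 + 5) + 3 = 5 + 3 = 8)
n(f) = 2*f (n(f) = (3 - 1)*f = 2*f)
(n(g)*(4*6 + 5))*(-27) = ((2*8)*(4*6 + 5))*(-27) = (16*(24 + 5))*(-27) = (16*29)*(-27) = 464*(-27) = -12528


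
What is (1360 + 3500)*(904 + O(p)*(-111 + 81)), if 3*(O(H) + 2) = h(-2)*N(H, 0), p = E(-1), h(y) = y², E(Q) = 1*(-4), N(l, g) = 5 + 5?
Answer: 2741040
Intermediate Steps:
N(l, g) = 10
E(Q) = -4
p = -4
O(H) = 34/3 (O(H) = -2 + ((-2)²*10)/3 = -2 + (4*10)/3 = -2 + (⅓)*40 = -2 + 40/3 = 34/3)
(1360 + 3500)*(904 + O(p)*(-111 + 81)) = (1360 + 3500)*(904 + 34*(-111 + 81)/3) = 4860*(904 + (34/3)*(-30)) = 4860*(904 - 340) = 4860*564 = 2741040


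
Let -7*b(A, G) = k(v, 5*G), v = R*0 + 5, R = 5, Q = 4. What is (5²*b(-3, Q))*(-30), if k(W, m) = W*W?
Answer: 18750/7 ≈ 2678.6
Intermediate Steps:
v = 5 (v = 5*0 + 5 = 0 + 5 = 5)
k(W, m) = W²
b(A, G) = -25/7 (b(A, G) = -⅐*5² = -⅐*25 = -25/7)
(5²*b(-3, Q))*(-30) = (5²*(-25/7))*(-30) = (25*(-25/7))*(-30) = -625/7*(-30) = 18750/7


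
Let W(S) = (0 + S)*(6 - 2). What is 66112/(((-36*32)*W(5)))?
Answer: -1033/360 ≈ -2.8694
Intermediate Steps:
W(S) = 4*S (W(S) = S*4 = 4*S)
66112/(((-36*32)*W(5))) = 66112/(((-36*32)*(4*5))) = 66112/((-1152*20)) = 66112/(-23040) = 66112*(-1/23040) = -1033/360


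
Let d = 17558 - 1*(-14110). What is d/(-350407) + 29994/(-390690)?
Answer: -131508497/786784545 ≈ -0.16715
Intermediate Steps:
d = 31668 (d = 17558 + 14110 = 31668)
d/(-350407) + 29994/(-390690) = 31668/(-350407) + 29994/(-390690) = 31668*(-1/350407) + 29994*(-1/390690) = -1092/12083 - 4999/65115 = -131508497/786784545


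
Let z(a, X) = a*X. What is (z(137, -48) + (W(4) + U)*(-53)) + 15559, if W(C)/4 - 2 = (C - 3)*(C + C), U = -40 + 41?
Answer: 6810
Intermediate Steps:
U = 1
W(C) = 8 + 8*C*(-3 + C) (W(C) = 8 + 4*((C - 3)*(C + C)) = 8 + 4*((-3 + C)*(2*C)) = 8 + 4*(2*C*(-3 + C)) = 8 + 8*C*(-3 + C))
z(a, X) = X*a
(z(137, -48) + (W(4) + U)*(-53)) + 15559 = (-48*137 + ((8 - 24*4 + 8*4²) + 1)*(-53)) + 15559 = (-6576 + ((8 - 96 + 8*16) + 1)*(-53)) + 15559 = (-6576 + ((8 - 96 + 128) + 1)*(-53)) + 15559 = (-6576 + (40 + 1)*(-53)) + 15559 = (-6576 + 41*(-53)) + 15559 = (-6576 - 2173) + 15559 = -8749 + 15559 = 6810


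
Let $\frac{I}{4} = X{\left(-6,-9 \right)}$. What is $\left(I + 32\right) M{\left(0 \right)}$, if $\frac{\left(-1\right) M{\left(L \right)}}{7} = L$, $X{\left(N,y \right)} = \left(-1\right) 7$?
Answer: $0$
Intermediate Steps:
$X{\left(N,y \right)} = -7$
$I = -28$ ($I = 4 \left(-7\right) = -28$)
$M{\left(L \right)} = - 7 L$
$\left(I + 32\right) M{\left(0 \right)} = \left(-28 + 32\right) \left(\left(-7\right) 0\right) = 4 \cdot 0 = 0$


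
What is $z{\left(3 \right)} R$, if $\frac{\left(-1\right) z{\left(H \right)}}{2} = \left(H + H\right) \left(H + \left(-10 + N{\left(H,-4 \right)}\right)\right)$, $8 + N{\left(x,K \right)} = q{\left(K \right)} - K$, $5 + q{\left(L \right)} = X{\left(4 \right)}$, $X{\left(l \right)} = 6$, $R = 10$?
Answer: $1200$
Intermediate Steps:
$q{\left(L \right)} = 1$ ($q{\left(L \right)} = -5 + 6 = 1$)
$N{\left(x,K \right)} = -7 - K$ ($N{\left(x,K \right)} = -8 - \left(-1 + K\right) = -7 - K$)
$z{\left(H \right)} = - 4 H \left(-13 + H\right)$ ($z{\left(H \right)} = - 2 \left(H + H\right) \left(H - 13\right) = - 2 \cdot 2 H \left(H + \left(-10 + \left(-7 + 4\right)\right)\right) = - 2 \cdot 2 H \left(H - 13\right) = - 2 \cdot 2 H \left(-13 + H\right) = - 4 H \left(-13 + H\right)$)
$z{\left(3 \right)} R = 4 \cdot 3 \left(13 - 3\right) 10 = 4 \cdot 3 \cdot 10 \cdot 10 = 120 \cdot 10 = 1200$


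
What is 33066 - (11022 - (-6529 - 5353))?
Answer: 10162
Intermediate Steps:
33066 - (11022 - (-6529 - 5353)) = 33066 - (11022 - 1*(-11882)) = 33066 - (11022 + 11882) = 33066 - 1*22904 = 33066 - 22904 = 10162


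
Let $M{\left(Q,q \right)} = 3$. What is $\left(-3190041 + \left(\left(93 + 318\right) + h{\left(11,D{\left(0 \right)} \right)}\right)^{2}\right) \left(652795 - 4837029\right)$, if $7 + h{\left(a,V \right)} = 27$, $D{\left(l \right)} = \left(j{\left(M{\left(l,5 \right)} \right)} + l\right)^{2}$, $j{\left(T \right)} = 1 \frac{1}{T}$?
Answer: $12570610521520$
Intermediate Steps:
$j{\left(T \right)} = \frac{1}{T}$
$D{\left(l \right)} = \left(\frac{1}{3} + l\right)^{2}$
$h{\left(a,V \right)} = 20$ ($h{\left(a,V \right)} = -7 + 27 = 20$)
$\left(-3190041 + \left(\left(93 + 318\right) + h{\left(11,D{\left(0 \right)} \right)}\right)^{2}\right) \left(652795 - 4837029\right) = \left(-3190041 + \left(\left(93 + 318\right) + 20\right)^{2}\right) \left(652795 - 4837029\right) = \left(-3190041 + \left(411 + 20\right)^{2}\right) \left(-4184234\right) = \left(-3190041 + 431^{2}\right) \left(-4184234\right) = \left(-3190041 + 185761\right) \left(-4184234\right) = \left(-3004280\right) \left(-4184234\right) = 12570610521520$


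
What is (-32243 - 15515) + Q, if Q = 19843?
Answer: -27915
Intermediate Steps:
(-32243 - 15515) + Q = (-32243 - 15515) + 19843 = -47758 + 19843 = -27915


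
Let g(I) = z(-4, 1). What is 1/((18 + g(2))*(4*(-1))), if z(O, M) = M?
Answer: -1/76 ≈ -0.013158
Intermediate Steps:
g(I) = 1
1/((18 + g(2))*(4*(-1))) = 1/((18 + 1)*(4*(-1))) = 1/(19*(-4)) = 1/(-76) = -1/76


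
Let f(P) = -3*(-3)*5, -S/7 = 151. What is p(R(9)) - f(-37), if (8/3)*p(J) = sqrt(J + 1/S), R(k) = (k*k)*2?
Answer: -45 + 3*sqrt(180993281)/8456 ≈ -40.227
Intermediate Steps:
S = -1057 (S = -7*151 = -1057)
R(k) = 2*k**2 (R(k) = k**2*2 = 2*k**2)
f(P) = 45 (f(P) = 9*5 = 45)
p(J) = 3*sqrt(-1/1057 + J)/8 (p(J) = 3*sqrt(J + 1/(-1057))/8 = 3*sqrt(J - 1/1057)/8 = 3*sqrt(-1/1057 + J)/8)
p(R(9)) - f(-37) = 3*sqrt(-1057 + 1117249*(2*9**2))/8456 - 1*45 = 3*sqrt(-1057 + 1117249*(2*81))/8456 - 45 = 3*sqrt(-1057 + 1117249*162)/8456 - 45 = 3*sqrt(-1057 + 180994338)/8456 - 45 = 3*sqrt(180993281)/8456 - 45 = -45 + 3*sqrt(180993281)/8456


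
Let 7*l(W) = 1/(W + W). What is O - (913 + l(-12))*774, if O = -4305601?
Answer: -140343235/28 ≈ -5.0123e+6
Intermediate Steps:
l(W) = 1/(14*W) (l(W) = 1/(7*(W + W)) = 1/(7*((2*W))) = (1/(2*W))/7 = 1/(14*W))
O - (913 + l(-12))*774 = -4305601 - (913 + (1/14)/(-12))*774 = -4305601 - (913 + (1/14)*(-1/12))*774 = -4305601 - (913 - 1/168)*774 = -4305601 - 153383*774/168 = -4305601 - 1*19786407/28 = -4305601 - 19786407/28 = -140343235/28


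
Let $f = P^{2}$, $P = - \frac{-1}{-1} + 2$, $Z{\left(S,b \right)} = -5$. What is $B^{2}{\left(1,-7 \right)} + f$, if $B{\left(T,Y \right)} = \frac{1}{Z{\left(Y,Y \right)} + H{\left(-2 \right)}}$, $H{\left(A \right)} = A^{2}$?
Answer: $2$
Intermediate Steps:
$B{\left(T,Y \right)} = -1$ ($B{\left(T,Y \right)} = \frac{1}{-5 + \left(-2\right)^{2}} = \frac{1}{-5 + 4} = \frac{1}{-1} = -1$)
$P = 1$ ($P = - \left(-1\right) \left(-1\right) + 2 = \left(-1\right) 1 + 2 = -1 + 2 = 1$)
$f = 1$ ($f = 1^{2} = 1$)
$B^{2}{\left(1,-7 \right)} + f = \left(-1\right)^{2} + 1 = 1 + 1 = 2$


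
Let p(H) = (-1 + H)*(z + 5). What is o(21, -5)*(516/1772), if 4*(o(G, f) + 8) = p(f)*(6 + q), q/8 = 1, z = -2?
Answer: -9159/443 ≈ -20.675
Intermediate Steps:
p(H) = -3 + 3*H (p(H) = (-1 + H)*(-2 + 5) = (-1 + H)*3 = -3 + 3*H)
q = 8 (q = 8*1 = 8)
o(G, f) = -37/2 + 21*f/2 (o(G, f) = -8 + ((-3 + 3*f)*(6 + 8))/4 = -8 + ((-3 + 3*f)*14)/4 = -8 + (-42 + 42*f)/4 = -8 + (-21/2 + 21*f/2) = -37/2 + 21*f/2)
o(21, -5)*(516/1772) = (-37/2 + (21/2)*(-5))*(516/1772) = (-37/2 - 105/2)*(516*(1/1772)) = -71*129/443 = -9159/443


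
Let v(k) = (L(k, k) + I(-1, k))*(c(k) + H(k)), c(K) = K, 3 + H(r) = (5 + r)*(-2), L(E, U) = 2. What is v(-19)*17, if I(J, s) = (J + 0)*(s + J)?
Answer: 2244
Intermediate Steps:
H(r) = -13 - 2*r (H(r) = -3 + (5 + r)*(-2) = -3 + (-10 - 2*r) = -13 - 2*r)
I(J, s) = J*(J + s)
v(k) = (-13 - k)*(3 - k) (v(k) = (2 - (-1 + k))*(k + (-13 - 2*k)) = (2 + (1 - k))*(-13 - k) = (3 - k)*(-13 - k) = (-13 - k)*(3 - k))
v(-19)*17 = (-39 + (-19)² + 10*(-19))*17 = (-39 + 361 - 190)*17 = 132*17 = 2244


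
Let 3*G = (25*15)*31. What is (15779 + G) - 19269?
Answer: 385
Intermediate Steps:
G = 3875 (G = ((25*15)*31)/3 = (375*31)/3 = (⅓)*11625 = 3875)
(15779 + G) - 19269 = (15779 + 3875) - 19269 = 19654 - 19269 = 385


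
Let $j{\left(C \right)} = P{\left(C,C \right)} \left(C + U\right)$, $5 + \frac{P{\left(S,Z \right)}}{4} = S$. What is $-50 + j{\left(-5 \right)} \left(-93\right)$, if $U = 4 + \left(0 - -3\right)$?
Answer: $7390$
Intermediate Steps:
$P{\left(S,Z \right)} = -20 + 4 S$
$U = 7$ ($U = 4 + \left(0 + 3\right) = 4 + 3 = 7$)
$j{\left(C \right)} = \left(-20 + 4 C\right) \left(7 + C\right)$ ($j{\left(C \right)} = \left(-20 + 4 C\right) \left(C + 7\right) = \left(-20 + 4 C\right) \left(7 + C\right)$)
$-50 + j{\left(-5 \right)} \left(-93\right) = -50 + 4 \left(-5 - 5\right) \left(7 - 5\right) \left(-93\right) = -50 + 4 \left(-10\right) 2 \left(-93\right) = -50 - -7440 = -50 + 7440 = 7390$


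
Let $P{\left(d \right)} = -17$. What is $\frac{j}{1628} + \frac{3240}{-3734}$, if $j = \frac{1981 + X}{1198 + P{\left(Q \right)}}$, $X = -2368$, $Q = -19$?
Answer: $- \frac{3115444689}{3589621156} \approx -0.8679$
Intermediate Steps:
$j = - \frac{387}{1181}$ ($j = \frac{1981 - 2368}{1198 - 17} = - \frac{387}{1181} \approx -0.32769$)
$\frac{j}{1628} + \frac{3240}{-3734} = - \frac{387}{1181 \cdot 1628} + \frac{3240}{-3734} = \left(- \frac{387}{1181}\right) \frac{1}{1628} + 3240 \left(- \frac{1}{3734}\right) = - \frac{387}{1922668} - \frac{1620}{1867} = - \frac{3115444689}{3589621156}$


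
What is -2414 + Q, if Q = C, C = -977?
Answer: -3391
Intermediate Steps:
Q = -977
-2414 + Q = -2414 - 977 = -3391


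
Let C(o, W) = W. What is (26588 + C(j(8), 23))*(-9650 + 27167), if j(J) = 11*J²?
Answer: 466144887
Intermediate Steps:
(26588 + C(j(8), 23))*(-9650 + 27167) = (26588 + 23)*(-9650 + 27167) = 26611*17517 = 466144887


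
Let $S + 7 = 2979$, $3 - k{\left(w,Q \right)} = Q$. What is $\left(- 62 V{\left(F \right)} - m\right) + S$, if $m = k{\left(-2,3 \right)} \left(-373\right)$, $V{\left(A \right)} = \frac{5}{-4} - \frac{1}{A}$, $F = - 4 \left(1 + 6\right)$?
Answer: $\frac{21331}{7} \approx 3047.3$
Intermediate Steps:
$k{\left(w,Q \right)} = 3 - Q$
$S = 2972$ ($S = -7 + 2979 = 2972$)
$F = -28$ ($F = \left(-4\right) 7 = -28$)
$V{\left(A \right)} = - \frac{5}{4} - \frac{1}{A}$ ($V{\left(A \right)} = 5 \left(- \frac{1}{4}\right) - \frac{1}{A} = - \frac{5}{4} - \frac{1}{A}$)
$m = 0$ ($m = \left(3 - 3\right) \left(-373\right) = 0 \left(-373\right) = 0$)
$\left(- 62 V{\left(F \right)} - m\right) + S = \left(- 62 \left(- \frac{5}{4} - \frac{1}{-28}\right) - 0\right) + 2972 = \left(- 62 \left(- \frac{5}{4} - - \frac{1}{28}\right) + 0\right) + 2972 = \left(- 62 \left(- \frac{5}{4} + \frac{1}{28}\right) + 0\right) + 2972 = \left(\left(-62\right) \left(- \frac{17}{14}\right) + 0\right) + 2972 = \left(\frac{527}{7} + 0\right) + 2972 = \frac{527}{7} + 2972 = \frac{21331}{7}$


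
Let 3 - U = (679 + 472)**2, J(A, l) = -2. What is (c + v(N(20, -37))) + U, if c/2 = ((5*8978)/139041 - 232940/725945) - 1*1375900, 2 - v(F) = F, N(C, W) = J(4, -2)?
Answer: -82295115132046702/20187223749 ≈ -4.0766e+6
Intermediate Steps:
N(C, W) = -2
v(F) = 2 - F
c = -55551202232713996/20187223749 (c = 2*(((5*8978)/139041 - 232940/725945) - 1*1375900) = 2*((44890*(1/139041) - 232940*1/725945) - 1375900) = 2*((44890/139041 - 46588/145189) - 1375900) = 2*(39892102/20187223749 - 1375900) = 2*(-27775601116356998/20187223749) = -55551202232713996/20187223749 ≈ -2.7518e+6)
U = -1324798 (U = 3 - (679 + 472)**2 = 3 - 1*1151**2 = 3 - 1*1324801 = 3 - 1324801 = -1324798)
(c + v(N(20, -37))) + U = (-55551202232713996/20187223749 + (2 - 1*(-2))) - 1324798 = (-55551202232713996/20187223749 + (2 + 2)) - 1324798 = (-55551202232713996/20187223749 + 4) - 1324798 = -55551121483819000/20187223749 - 1324798 = -82295115132046702/20187223749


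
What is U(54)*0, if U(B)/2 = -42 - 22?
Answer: 0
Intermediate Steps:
U(B) = -128 (U(B) = 2*(-42 - 22) = 2*(-64) = -128)
U(54)*0 = -128*0 = 0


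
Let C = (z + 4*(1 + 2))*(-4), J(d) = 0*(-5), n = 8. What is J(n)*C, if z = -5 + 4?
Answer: 0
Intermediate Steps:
z = -1
J(d) = 0
C = -44 (C = (-1 + 4*(1 + 2))*(-4) = (-1 + 4*3)*(-4) = (-1 + 12)*(-4) = 11*(-4) = -44)
J(n)*C = 0*(-44) = 0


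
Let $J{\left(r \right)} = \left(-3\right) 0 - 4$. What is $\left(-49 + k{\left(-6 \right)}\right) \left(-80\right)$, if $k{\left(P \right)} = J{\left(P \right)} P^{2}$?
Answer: $15440$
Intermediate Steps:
$J{\left(r \right)} = -4$ ($J{\left(r \right)} = 0 - 4 = -4$)
$k{\left(P \right)} = - 4 P^{2}$
$\left(-49 + k{\left(-6 \right)}\right) \left(-80\right) = \left(-49 - 4 \left(-6\right)^{2}\right) \left(-80\right) = \left(-49 - 144\right) \left(-80\right) = \left(-193\right) \left(-80\right) = 15440$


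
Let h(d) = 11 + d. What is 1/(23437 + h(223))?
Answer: 1/23671 ≈ 4.2246e-5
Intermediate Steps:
1/(23437 + h(223)) = 1/(23437 + (11 + 223)) = 1/(23437 + 234) = 1/23671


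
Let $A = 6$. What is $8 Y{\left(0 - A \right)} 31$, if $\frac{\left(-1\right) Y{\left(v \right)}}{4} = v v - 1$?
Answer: $-34720$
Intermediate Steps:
$Y{\left(v \right)} = 4 - 4 v^{2}$ ($Y{\left(v \right)} = - 4 \left(v v - 1\right) = - 4 \left(v^{2} - 1\right) = - 4 \left(-1 + v^{2}\right) = 4 - 4 v^{2}$)
$8 Y{\left(0 - A \right)} 31 = 8 \left(4 - 4 \left(0 - 6\right)^{2}\right) 31 = 8 \left(4 - 4 \left(-6\right)^{2}\right) 31 = 8 \left(4 - 144\right) 31 = 8 \left(-140\right) 31 = \left(-1120\right) 31 = -34720$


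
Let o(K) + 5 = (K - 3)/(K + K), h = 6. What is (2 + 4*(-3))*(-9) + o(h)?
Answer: 341/4 ≈ 85.250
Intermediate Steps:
o(K) = -5 + (-3 + K)/(2*K) (o(K) = -5 + (K - 3)/(K + K) = -5 + (-3 + K)/((2*K)) = -5 + (-3 + K)*(1/(2*K)) = -5 + (-3 + K)/(2*K))
(2 + 4*(-3))*(-9) + o(h) = (2 + 4*(-3))*(-9) + (3/2)*(-1 - 3*6)/6 = (2 - 12)*(-9) + (3/2)*(⅙)*(-1 - 18) = -10*(-9) + (3/2)*(⅙)*(-19) = 90 - 19/4 = 341/4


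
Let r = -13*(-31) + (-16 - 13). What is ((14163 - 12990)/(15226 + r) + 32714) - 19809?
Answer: 67106391/5200 ≈ 12905.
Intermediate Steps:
r = 374 (r = 403 - 29 = 374)
((14163 - 12990)/(15226 + r) + 32714) - 19809 = ((14163 - 12990)/(15226 + 374) + 32714) - 19809 = (1173/15600 + 32714) - 19809 = (1173*(1/15600) + 32714) - 19809 = (391/5200 + 32714) - 19809 = 170113191/5200 - 19809 = 67106391/5200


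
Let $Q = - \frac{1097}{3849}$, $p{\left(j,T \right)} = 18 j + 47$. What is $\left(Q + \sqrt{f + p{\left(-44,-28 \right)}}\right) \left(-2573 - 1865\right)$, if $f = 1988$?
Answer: $\frac{4868486}{3849} - 4438 \sqrt{1243} \approx -1.552 \cdot 10^{5}$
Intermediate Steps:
$p{\left(j,T \right)} = 47 + 18 j$
$Q = - \frac{1097}{3849}$ ($Q = \left(-1097\right) \frac{1}{3849} = - \frac{1097}{3849} \approx -0.28501$)
$\left(Q + \sqrt{f + p{\left(-44,-28 \right)}}\right) \left(-2573 - 1865\right) = \left(- \frac{1097}{3849} + \sqrt{1988 + \left(47 + 18 \left(-44\right)\right)}\right) \left(-2573 - 1865\right) = \left(- \frac{1097}{3849} + \sqrt{1988 + \left(47 - 792\right)}\right) \left(-4438\right) = \left(- \frac{1097}{3849} + \sqrt{1988 - 745}\right) \left(-4438\right) = \left(- \frac{1097}{3849} + \sqrt{1243}\right) \left(-4438\right) = \frac{4868486}{3849} - 4438 \sqrt{1243}$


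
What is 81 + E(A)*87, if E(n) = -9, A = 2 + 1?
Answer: -702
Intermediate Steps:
A = 3
81 + E(A)*87 = 81 - 9*87 = 81 - 783 = -702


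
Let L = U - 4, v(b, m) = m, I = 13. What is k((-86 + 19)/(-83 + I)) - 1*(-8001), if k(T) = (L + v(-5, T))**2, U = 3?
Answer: 39204909/4900 ≈ 8001.0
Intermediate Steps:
L = -1 (L = 3 - 4 = -1)
k(T) = (-1 + T)**2
k((-86 + 19)/(-83 + I)) - 1*(-8001) = (-1 + (-86 + 19)/(-83 + 13))**2 - 1*(-8001) = (-1 - 67/(-70))**2 + 8001 = (-1 - 67*(-1/70))**2 + 8001 = (-1 + 67/70)**2 + 8001 = (-3/70)**2 + 8001 = 9/4900 + 8001 = 39204909/4900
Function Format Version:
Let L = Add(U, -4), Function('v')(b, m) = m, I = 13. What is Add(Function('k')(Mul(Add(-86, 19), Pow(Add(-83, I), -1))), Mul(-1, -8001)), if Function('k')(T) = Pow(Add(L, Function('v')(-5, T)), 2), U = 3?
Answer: Rational(39204909, 4900) ≈ 8001.0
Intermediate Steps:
L = -1 (L = Add(3, -4) = -1)
Function('k')(T) = Pow(Add(-1, T), 2)
Add(Function('k')(Mul(Add(-86, 19), Pow(Add(-83, I), -1))), Mul(-1, -8001)) = Add(Pow(Add(-1, Mul(Add(-86, 19), Pow(Add(-83, 13), -1))), 2), Mul(-1, -8001)) = Add(Pow(Add(-1, Mul(-67, Pow(-70, -1))), 2), 8001) = Add(Pow(Add(-1, Mul(-67, Rational(-1, 70))), 2), 8001) = Add(Pow(Add(-1, Rational(67, 70)), 2), 8001) = Add(Pow(Rational(-3, 70), 2), 8001) = Add(Rational(9, 4900), 8001) = Rational(39204909, 4900)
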